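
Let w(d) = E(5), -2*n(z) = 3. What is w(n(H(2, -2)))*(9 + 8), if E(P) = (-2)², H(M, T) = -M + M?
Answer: 68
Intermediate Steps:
H(M, T) = 0
n(z) = -3/2 (n(z) = -½*3 = -3/2)
E(P) = 4
w(d) = 4
w(n(H(2, -2)))*(9 + 8) = 4*(9 + 8) = 4*17 = 68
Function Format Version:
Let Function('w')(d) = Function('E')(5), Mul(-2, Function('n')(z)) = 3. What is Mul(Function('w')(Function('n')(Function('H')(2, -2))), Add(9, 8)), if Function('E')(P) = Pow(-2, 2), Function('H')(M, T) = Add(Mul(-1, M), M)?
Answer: 68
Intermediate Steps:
Function('H')(M, T) = 0
Function('n')(z) = Rational(-3, 2) (Function('n')(z) = Mul(Rational(-1, 2), 3) = Rational(-3, 2))
Function('E')(P) = 4
Function('w')(d) = 4
Mul(Function('w')(Function('n')(Function('H')(2, -2))), Add(9, 8)) = Mul(4, Add(9, 8)) = Mul(4, 17) = 68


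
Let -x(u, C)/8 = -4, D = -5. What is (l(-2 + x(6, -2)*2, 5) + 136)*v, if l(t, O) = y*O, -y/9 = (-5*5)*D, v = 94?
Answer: -515966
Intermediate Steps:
x(u, C) = 32 (x(u, C) = -8*(-4) = 32)
y = -1125 (y = -9*(-5*5)*(-5) = -(-225)*(-5) = -9*125 = -1125)
l(t, O) = -1125*O
(l(-2 + x(6, -2)*2, 5) + 136)*v = (-1125*5 + 136)*94 = (-5625 + 136)*94 = -5489*94 = -515966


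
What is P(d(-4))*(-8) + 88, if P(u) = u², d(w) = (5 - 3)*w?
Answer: -424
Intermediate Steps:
d(w) = 2*w
P(d(-4))*(-8) + 88 = (2*(-4))²*(-8) + 88 = (-8)²*(-8) + 88 = 64*(-8) + 88 = -512 + 88 = -424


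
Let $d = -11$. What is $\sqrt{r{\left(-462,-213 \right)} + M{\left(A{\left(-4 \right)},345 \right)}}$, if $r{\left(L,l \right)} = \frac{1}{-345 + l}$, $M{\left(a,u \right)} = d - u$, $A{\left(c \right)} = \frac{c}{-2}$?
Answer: $\frac{i \sqrt{12316238}}{186} \approx 18.868 i$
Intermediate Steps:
$A{\left(c \right)} = - \frac{c}{2}$ ($A{\left(c \right)} = c \left(- \frac{1}{2}\right) = - \frac{c}{2}$)
$M{\left(a,u \right)} = -11 - u$
$\sqrt{r{\left(-462,-213 \right)} + M{\left(A{\left(-4 \right)},345 \right)}} = \sqrt{\frac{1}{-345 - 213} - 356} = \sqrt{\frac{1}{-558} - 356} = \sqrt{- \frac{1}{558} - 356} = \sqrt{- \frac{198649}{558}} = \frac{i \sqrt{12316238}}{186}$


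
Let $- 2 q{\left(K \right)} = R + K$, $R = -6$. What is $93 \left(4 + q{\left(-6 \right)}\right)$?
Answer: $930$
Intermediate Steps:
$q{\left(K \right)} = 3 - \frac{K}{2}$ ($q{\left(K \right)} = - \frac{-6 + K}{2} = 3 - \frac{K}{2}$)
$93 \left(4 + q{\left(-6 \right)}\right) = 93 \left(4 + \left(3 - -3\right)\right) = 93 \left(4 + \left(3 + 3\right)\right) = 93 \left(4 + 6\right) = 93 \cdot 10 = 930$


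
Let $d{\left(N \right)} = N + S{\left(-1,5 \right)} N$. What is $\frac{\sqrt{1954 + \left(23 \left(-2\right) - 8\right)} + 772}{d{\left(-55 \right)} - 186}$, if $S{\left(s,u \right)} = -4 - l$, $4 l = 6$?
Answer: $\frac{1544}{123} + \frac{20 \sqrt{19}}{123} \approx 13.262$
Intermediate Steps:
$l = \frac{3}{2}$ ($l = \frac{1}{4} \cdot 6 = \frac{3}{2} \approx 1.5$)
$S{\left(s,u \right)} = - \frac{11}{2}$ ($S{\left(s,u \right)} = -4 - \frac{3}{2} = - \frac{11}{2}$)
$d{\left(N \right)} = - \frac{9 N}{2}$ ($d{\left(N \right)} = N - \frac{11 N}{2} = - \frac{9 N}{2}$)
$\frac{\sqrt{1954 + \left(23 \left(-2\right) - 8\right)} + 772}{d{\left(-55 \right)} - 186} = \frac{\sqrt{1954 + \left(23 \left(-2\right) - 8\right)} + 772}{\left(- \frac{9}{2}\right) \left(-55\right) - 186} = \frac{\sqrt{1954 - 54} + 772}{\frac{495}{2} - 186} = \frac{\sqrt{1954 - 54} + 772}{\frac{123}{2}} = \left(\sqrt{1900} + 772\right) \frac{2}{123} = \left(10 \sqrt{19} + 772\right) \frac{2}{123} = \left(772 + 10 \sqrt{19}\right) \frac{2}{123} = \frac{1544}{123} + \frac{20 \sqrt{19}}{123}$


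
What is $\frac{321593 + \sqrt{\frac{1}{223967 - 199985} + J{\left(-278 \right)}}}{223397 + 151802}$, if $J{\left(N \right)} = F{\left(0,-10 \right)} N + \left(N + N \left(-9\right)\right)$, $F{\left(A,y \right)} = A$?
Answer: $\frac{321593}{375199} + \frac{\sqrt{1279103208558}}{8998022418} \approx 0.85725$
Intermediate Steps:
$J{\left(N \right)} = - 8 N$ ($J{\left(N \right)} = 0 N + \left(N + N \left(-9\right)\right) = 0 + \left(N - 9 N\right) = 0 - 8 N = - 8 N$)
$\frac{321593 + \sqrt{\frac{1}{223967 - 199985} + J{\left(-278 \right)}}}{223397 + 151802} = \frac{321593 + \sqrt{\frac{1}{223967 - 199985} - -2224}}{223397 + 151802} = \frac{321593 + \sqrt{\frac{1}{23982} + 2224}}{375199} = \left(321593 + \sqrt{\frac{1}{23982} + 2224}\right) \frac{1}{375199} = \left(321593 + \sqrt{\frac{53335969}{23982}}\right) \frac{1}{375199} = \left(321593 + \frac{\sqrt{1279103208558}}{23982}\right) \frac{1}{375199} = \frac{321593}{375199} + \frac{\sqrt{1279103208558}}{8998022418}$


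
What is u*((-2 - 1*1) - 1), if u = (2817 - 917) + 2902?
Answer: -19208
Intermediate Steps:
u = 4802 (u = 1900 + 2902 = 4802)
u*((-2 - 1*1) - 1) = 4802*((-2 - 1*1) - 1) = 4802*((-2 - 1) - 1) = 4802*(-3 - 1) = 4802*(-4) = -19208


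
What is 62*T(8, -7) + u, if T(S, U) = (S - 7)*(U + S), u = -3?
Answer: 59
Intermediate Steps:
T(S, U) = (-7 + S)*(S + U)
62*T(8, -7) + u = 62*(8**2 - 7*8 - 7*(-7) + 8*(-7)) - 3 = 62*(64 - 56 + 49 - 56) - 3 = 62*1 - 3 = 62 - 3 = 59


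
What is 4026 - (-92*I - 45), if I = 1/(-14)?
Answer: 28451/7 ≈ 4064.4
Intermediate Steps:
I = -1/14 ≈ -0.071429
4026 - (-92*I - 45) = 4026 - (-92*(-1/14) - 45) = 4026 - (46/7 - 45) = 4026 - 1*(-269/7) = 4026 + 269/7 = 28451/7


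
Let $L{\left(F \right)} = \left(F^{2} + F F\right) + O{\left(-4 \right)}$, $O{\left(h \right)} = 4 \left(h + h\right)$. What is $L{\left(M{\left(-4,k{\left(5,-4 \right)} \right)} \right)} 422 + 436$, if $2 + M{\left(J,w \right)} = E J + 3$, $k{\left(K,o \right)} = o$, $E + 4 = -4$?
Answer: $906048$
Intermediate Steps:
$E = -8$ ($E = -4 - 4 = -8$)
$O{\left(h \right)} = 8 h$ ($O{\left(h \right)} = 4 \cdot 2 h = 8 h$)
$M{\left(J,w \right)} = 1 - 8 J$ ($M{\left(J,w \right)} = -2 - \left(-3 + 8 J\right) = 1 - 8 J$)
$L{\left(F \right)} = -32 + 2 F^{2}$ ($L{\left(F \right)} = \left(F^{2} + F F\right) + 8 \left(-4\right) = \left(F^{2} + F^{2}\right) - 32 = 2 F^{2} - 32 = -32 + 2 F^{2}$)
$L{\left(M{\left(-4,k{\left(5,-4 \right)} \right)} \right)} 422 + 436 = \left(-32 + 2 \left(1 - -32\right)^{2}\right) 422 + 436 = \left(-32 + 2 \left(1 + 32\right)^{2}\right) 422 + 436 = \left(-32 + 2 \cdot 33^{2}\right) 422 + 436 = \left(-32 + 2 \cdot 1089\right) 422 + 436 = \left(-32 + 2178\right) 422 + 436 = 2146 \cdot 422 + 436 = 905612 + 436 = 906048$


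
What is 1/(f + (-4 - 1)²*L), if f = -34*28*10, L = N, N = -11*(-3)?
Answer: -1/8695 ≈ -0.00011501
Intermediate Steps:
N = 33
L = 33
f = -9520 (f = -952*10 = -9520)
1/(f + (-4 - 1)²*L) = 1/(-9520 + (-4 - 1)²*33) = 1/(-9520 + (-5)²*33) = 1/(-9520 + 25*33) = 1/(-9520 + 825) = 1/(-8695) = -1/8695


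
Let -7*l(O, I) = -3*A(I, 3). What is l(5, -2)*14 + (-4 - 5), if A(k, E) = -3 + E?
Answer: -9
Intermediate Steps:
l(O, I) = 0 (l(O, I) = -(-3)*(-3 + 3)/7 = -(-3)*0/7 = -1/7*0 = 0)
l(5, -2)*14 + (-4 - 5) = 0*14 + (-4 - 5) = 0 - 9 = -9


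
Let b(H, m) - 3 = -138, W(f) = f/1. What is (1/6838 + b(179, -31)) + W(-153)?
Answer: -1969343/6838 ≈ -288.00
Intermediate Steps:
W(f) = f (W(f) = f*1 = f)
b(H, m) = -135 (b(H, m) = 3 - 138 = -135)
(1/6838 + b(179, -31)) + W(-153) = (1/6838 - 135) - 153 = -923129/6838 - 153 = -1969343/6838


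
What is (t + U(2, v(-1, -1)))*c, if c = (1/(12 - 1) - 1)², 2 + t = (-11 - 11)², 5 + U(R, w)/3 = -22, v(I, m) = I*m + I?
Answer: 40100/121 ≈ 331.40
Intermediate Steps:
v(I, m) = I + I*m
U(R, w) = -81 (U(R, w) = -15 + 3*(-22) = -15 - 66 = -81)
t = 482 (t = -2 + (-11 - 11)² = -2 + (-22)² = -2 + 484 = 482)
c = 100/121 (c = (1/11 - 1)² = (-10/11)² = 100/121 ≈ 0.82645)
(t + U(2, v(-1, -1)))*c = (482 - 81)*(100/121) = 401*(100/121) = 40100/121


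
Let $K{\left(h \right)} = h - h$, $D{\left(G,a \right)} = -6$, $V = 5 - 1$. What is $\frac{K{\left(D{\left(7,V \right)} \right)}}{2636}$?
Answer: $0$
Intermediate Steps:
$V = 4$ ($V = 5 - 1 = 4$)
$K{\left(h \right)} = 0$
$\frac{K{\left(D{\left(7,V \right)} \right)}}{2636} = \frac{0}{2636} = 0 \cdot \frac{1}{2636} = 0$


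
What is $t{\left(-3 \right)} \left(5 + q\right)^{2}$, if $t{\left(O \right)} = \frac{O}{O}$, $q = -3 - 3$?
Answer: $1$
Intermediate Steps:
$q = -6$ ($q = -3 - 3 = -6$)
$t{\left(O \right)} = 1$
$t{\left(-3 \right)} \left(5 + q\right)^{2} = 1 \left(5 - 6\right)^{2} = 1 \left(-1\right)^{2} = 1 \cdot 1 = 1$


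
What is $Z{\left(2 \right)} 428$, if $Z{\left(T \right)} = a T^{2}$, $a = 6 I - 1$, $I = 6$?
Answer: $59920$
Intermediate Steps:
$a = 35$ ($a = 6 \cdot 6 - 1 = 36 - 1 = 35$)
$Z{\left(T \right)} = 35 T^{2}$
$Z{\left(2 \right)} 428 = 35 \cdot 2^{2} \cdot 428 = 35 \cdot 4 \cdot 428 = 140 \cdot 428 = 59920$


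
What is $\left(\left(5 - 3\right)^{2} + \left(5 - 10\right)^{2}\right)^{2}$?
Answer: $841$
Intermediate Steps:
$\left(\left(5 - 3\right)^{2} + \left(5 - 10\right)^{2}\right)^{2} = \left(2^{2} + \left(-5\right)^{2}\right)^{2} = \left(4 + 25\right)^{2} = 29^{2} = 841$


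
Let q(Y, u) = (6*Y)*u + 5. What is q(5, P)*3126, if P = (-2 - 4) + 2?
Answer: -359490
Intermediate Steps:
P = -4 (P = -6 + 2 = -4)
q(Y, u) = 5 + 6*Y*u (q(Y, u) = 6*Y*u + 5 = 5 + 6*Y*u)
q(5, P)*3126 = (5 + 6*5*(-4))*3126 = (5 - 120)*3126 = -115*3126 = -359490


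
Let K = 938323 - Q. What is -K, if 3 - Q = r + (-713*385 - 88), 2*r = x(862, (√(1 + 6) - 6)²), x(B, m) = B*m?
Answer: -682260 + 5172*√7 ≈ -6.6858e+5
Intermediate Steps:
r = 431*(-6 + √7)² (r = (862*(√(1 + 6) - 6)²)/2 = (862*(√7 - 6)²)/2 = (862*(-6 + √7)²)/2 = 431*(-6 + √7)² ≈ 4849.2)
Q = 256063 + 5172*√7 (Q = 3 - ((18533 - 5172*√7) + (-713*385 - 88)) = 3 - ((18533 - 5172*√7) + (-274505 - 88)) = 3 - ((18533 - 5172*√7) - 274593) = 3 - (-256060 - 5172*√7) = 3 + (256060 + 5172*√7) = 256063 + 5172*√7 ≈ 2.6975e+5)
K = 682260 - 5172*√7 (K = 938323 - (256063 + 5172*√7) = 938323 + (-256063 - 5172*√7) = 682260 - 5172*√7 ≈ 6.6858e+5)
-K = -(682260 - 5172*√7) = -682260 + 5172*√7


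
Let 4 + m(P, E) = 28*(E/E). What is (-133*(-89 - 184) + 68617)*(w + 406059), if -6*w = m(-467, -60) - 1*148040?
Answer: 135583803310/3 ≈ 4.5195e+10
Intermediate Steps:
m(P, E) = 24 (m(P, E) = -4 + 28*(E/E) = -4 + 28*1 = -4 + 28 = 24)
w = 74008/3 (w = -(24 - 1*148040)/6 = -(24 - 148040)/6 = -⅙*(-148016) = 74008/3 ≈ 24669.)
(-133*(-89 - 184) + 68617)*(w + 406059) = (-133*(-89 - 184) + 68617)*(74008/3 + 406059) = (-133*(-273) + 68617)*(1292185/3) = (36309 + 68617)*(1292185/3) = 104926*(1292185/3) = 135583803310/3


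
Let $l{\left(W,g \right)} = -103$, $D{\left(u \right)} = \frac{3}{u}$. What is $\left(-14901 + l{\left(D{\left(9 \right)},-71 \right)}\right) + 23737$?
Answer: $8733$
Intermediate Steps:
$\left(-14901 + l{\left(D{\left(9 \right)},-71 \right)}\right) + 23737 = \left(-14901 - 103\right) + 23737 = -15004 + 23737 = 8733$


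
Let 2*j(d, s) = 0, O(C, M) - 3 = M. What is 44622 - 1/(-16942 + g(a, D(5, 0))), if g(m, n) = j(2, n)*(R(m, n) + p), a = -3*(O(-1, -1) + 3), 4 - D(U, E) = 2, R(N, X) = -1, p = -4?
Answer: 755985925/16942 ≈ 44622.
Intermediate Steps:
O(C, M) = 3 + M
j(d, s) = 0 (j(d, s) = (1/2)*0 = 0)
D(U, E) = 2 (D(U, E) = 4 - 1*2 = 4 - 2 = 2)
a = -15 (a = -3*((3 - 1) + 3) = -3*(2 + 3) = -3*5 = -15)
g(m, n) = 0 (g(m, n) = 0*(-1 - 4) = 0*(-5) = 0)
44622 - 1/(-16942 + g(a, D(5, 0))) = 44622 - 1/(-16942 + 0) = 44622 - 1/(-16942) = 44622 - 1*(-1/16942) = 44622 + 1/16942 = 755985925/16942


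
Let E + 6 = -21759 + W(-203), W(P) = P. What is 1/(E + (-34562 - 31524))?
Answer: -1/88054 ≈ -1.1357e-5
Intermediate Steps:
E = -21968 (E = -6 + (-21759 - 203) = -6 - 21962 = -21968)
1/(E + (-34562 - 31524)) = 1/(-21968 + (-34562 - 31524)) = 1/(-21968 - 66086) = 1/(-88054) = -1/88054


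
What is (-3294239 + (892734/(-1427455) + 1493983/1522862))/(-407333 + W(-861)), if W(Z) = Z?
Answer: 7161071888810235633/887339046787064740 ≈ 8.0703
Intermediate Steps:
(-3294239 + (892734/(-1427455) + 1493983/1522862))/(-407333 + W(-861)) = (-3294239 + (892734/(-1427455) + 1493983/1522862))/(-407333 - 861) = (-3294239 + (892734*(-1/1427455) + 1493983*(1/1522862)))/(-408194) = (-3294239 + (-892734/1427455 + 1493983/1522862))*(-1/408194) = (-3294239 + 773082818557/2173816976210)*(-1/408194) = -7161071888810235633/2173816976210*(-1/408194) = 7161071888810235633/887339046787064740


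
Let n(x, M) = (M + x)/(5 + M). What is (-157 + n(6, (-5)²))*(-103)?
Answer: 481937/30 ≈ 16065.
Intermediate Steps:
n(x, M) = (M + x)/(5 + M)
(-157 + n(6, (-5)²))*(-103) = (-157 + ((-5)² + 6)/(5 + (-5)²))*(-103) = (-157 + (25 + 6)/(5 + 25))*(-103) = (-157 + 31/30)*(-103) = -4679/30*(-103) = 481937/30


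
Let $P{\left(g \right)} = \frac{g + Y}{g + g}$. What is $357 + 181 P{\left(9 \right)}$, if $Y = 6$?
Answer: $\frac{3047}{6} \approx 507.83$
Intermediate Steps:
$P{\left(g \right)} = \frac{6 + g}{2 g}$ ($P{\left(g \right)} = \frac{g + 6}{g + g} = \frac{6 + g}{2 g}$)
$357 + 181 P{\left(9 \right)} = 357 + 181 \frac{6 + 9}{2 \cdot 9} = 357 + 181 \cdot \frac{1}{2} \cdot \frac{1}{9} \cdot 15 = 357 + 181 \cdot \frac{5}{6} = 357 + \frac{905}{6} = \frac{3047}{6}$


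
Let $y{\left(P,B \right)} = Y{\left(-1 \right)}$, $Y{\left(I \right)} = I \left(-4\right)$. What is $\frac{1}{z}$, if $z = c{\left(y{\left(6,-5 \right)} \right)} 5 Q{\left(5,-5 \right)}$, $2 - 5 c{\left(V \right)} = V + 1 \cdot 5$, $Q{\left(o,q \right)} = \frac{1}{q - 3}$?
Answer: $\frac{8}{7} \approx 1.1429$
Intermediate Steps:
$Q{\left(o,q \right)} = \frac{1}{-3 + q}$
$Y{\left(I \right)} = - 4 I$
$y{\left(P,B \right)} = 4$ ($y{\left(P,B \right)} = \left(-4\right) \left(-1\right) = 4$)
$c{\left(V \right)} = - \frac{3}{5} - \frac{V}{5}$ ($c{\left(V \right)} = \frac{2}{5} - \frac{V + 1 \cdot 5}{5} = \frac{2}{5} - \frac{V + 5}{5} = \frac{2}{5} - \frac{5 + V}{5} = \frac{2}{5} - \left(1 + \frac{V}{5}\right) = - \frac{3}{5} - \frac{V}{5}$)
$z = \frac{7}{8}$ ($z = \left(- \frac{3}{5} - \frac{4}{5}\right) \frac{5}{-3 - 5} = \left(- \frac{3}{5} - \frac{4}{5}\right) \frac{5}{-8} = - \frac{7 \cdot 5 \left(- \frac{1}{8}\right)}{5} = \left(- \frac{7}{5}\right) \left(- \frac{5}{8}\right) = \frac{7}{8} \approx 0.875$)
$\frac{1}{z} = \frac{1}{\frac{7}{8}} = \frac{8}{7}$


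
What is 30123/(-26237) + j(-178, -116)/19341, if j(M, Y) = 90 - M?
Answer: -575577427/507449817 ≈ -1.1343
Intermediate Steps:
30123/(-26237) + j(-178, -116)/19341 = 30123/(-26237) + (90 - 1*(-178))/19341 = 30123*(-1/26237) + (90 + 178)*(1/19341) = -30123/26237 + 268*(1/19341) = -30123/26237 + 268/19341 = -575577427/507449817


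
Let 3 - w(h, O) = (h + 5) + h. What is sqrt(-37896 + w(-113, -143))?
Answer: 2*I*sqrt(9418) ≈ 194.09*I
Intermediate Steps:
w(h, O) = -2 - 2*h (w(h, O) = 3 - ((h + 5) + h) = 3 - ((5 + h) + h) = 3 - (5 + 2*h) = 3 + (-5 - 2*h) = -2 - 2*h)
sqrt(-37896 + w(-113, -143)) = sqrt(-37896 + (-2 - 2*(-113))) = sqrt(-37896 + (-2 + 226)) = sqrt(-37896 + 224) = sqrt(-37672) = 2*I*sqrt(9418)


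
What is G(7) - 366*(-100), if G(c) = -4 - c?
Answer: 36589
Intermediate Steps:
G(7) - 366*(-100) = (-4 - 1*7) - 366*(-100) = (-4 - 7) + 36600 = -11 + 36600 = 36589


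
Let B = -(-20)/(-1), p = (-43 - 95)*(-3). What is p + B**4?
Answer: 160414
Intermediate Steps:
p = 414 (p = -138*(-3) = 414)
B = -20 (B = -(-20)*(-1) = -4*5 = -20)
p + B**4 = 414 + (-20)**4 = 414 + 160000 = 160414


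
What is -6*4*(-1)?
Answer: 24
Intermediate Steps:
-6*4*(-1) = -24*(-1) = 24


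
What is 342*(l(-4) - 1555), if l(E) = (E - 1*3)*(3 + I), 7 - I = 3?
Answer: -548568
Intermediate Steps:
I = 4 (I = 7 - 1*3 = 7 - 3 = 4)
l(E) = -21 + 7*E (l(E) = (E - 1*3)*(3 + 4) = (E - 3)*7 = (-3 + E)*7 = -21 + 7*E)
342*(l(-4) - 1555) = 342*((-21 + 7*(-4)) - 1555) = 342*((-21 - 28) - 1555) = 342*(-49 - 1555) = 342*(-1604) = -548568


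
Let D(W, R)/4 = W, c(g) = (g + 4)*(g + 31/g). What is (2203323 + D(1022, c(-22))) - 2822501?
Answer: -615090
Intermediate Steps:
c(g) = (4 + g)*(g + 31/g)
D(W, R) = 4*W
(2203323 + D(1022, c(-22))) - 2822501 = (2203323 + 4*1022) - 2822501 = (2203323 + 4088) - 2822501 = 2207411 - 2822501 = -615090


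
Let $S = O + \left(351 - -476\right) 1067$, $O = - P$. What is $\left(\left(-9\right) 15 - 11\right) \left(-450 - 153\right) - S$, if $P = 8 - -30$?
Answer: $-794333$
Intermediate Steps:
$P = 38$ ($P = 8 + 30 = 38$)
$O = -38$ ($O = \left(-1\right) 38 = -38$)
$S = 882371$ ($S = -38 + \left(351 - -476\right) 1067 = -38 + \left(351 + 476\right) 1067 = -38 + 827 \cdot 1067 = -38 + 882409 = 882371$)
$\left(\left(-9\right) 15 - 11\right) \left(-450 - 153\right) - S = \left(\left(-9\right) 15 - 11\right) \left(-450 - 153\right) - 882371 = \left(-135 - 11\right) \left(-603\right) - 882371 = \left(-146\right) \left(-603\right) - 882371 = 88038 - 882371 = -794333$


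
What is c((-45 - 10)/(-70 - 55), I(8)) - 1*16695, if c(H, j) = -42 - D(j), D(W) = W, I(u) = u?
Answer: -16745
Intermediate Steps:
c(H, j) = -42 - j
c((-45 - 10)/(-70 - 55), I(8)) - 1*16695 = (-42 - 1*8) - 1*16695 = (-42 - 8) - 16695 = -50 - 16695 = -16745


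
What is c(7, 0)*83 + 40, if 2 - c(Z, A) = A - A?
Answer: 206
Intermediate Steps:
c(Z, A) = 2 (c(Z, A) = 2 - (A - A) = 2 - 1*0 = 2 + 0 = 2)
c(7, 0)*83 + 40 = 2*83 + 40 = 166 + 40 = 206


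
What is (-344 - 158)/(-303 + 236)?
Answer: 502/67 ≈ 7.4925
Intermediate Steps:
(-344 - 158)/(-303 + 236) = -502/(-67) = -502*(-1/67) = 502/67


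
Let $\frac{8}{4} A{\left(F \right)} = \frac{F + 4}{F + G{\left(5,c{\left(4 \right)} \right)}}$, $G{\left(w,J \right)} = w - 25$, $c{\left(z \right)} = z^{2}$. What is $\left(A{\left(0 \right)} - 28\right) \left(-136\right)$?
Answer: $\frac{19108}{5} \approx 3821.6$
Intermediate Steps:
$G{\left(w,J \right)} = -25 + w$ ($G{\left(w,J \right)} = w - 25 = -25 + w$)
$A{\left(F \right)} = \frac{4 + F}{2 \left(-20 + F\right)}$ ($A{\left(F \right)} = \frac{\left(F + 4\right) \frac{1}{F + \left(-25 + 5\right)}}{2} = \frac{\left(4 + F\right) \frac{1}{F - 20}}{2} = \frac{\left(4 + F\right) \frac{1}{-20 + F}}{2} = \frac{\frac{1}{-20 + F} \left(4 + F\right)}{2} = \frac{4 + F}{2 \left(-20 + F\right)}$)
$\left(A{\left(0 \right)} - 28\right) \left(-136\right) = \left(\frac{4 + 0}{2 \left(-20 + 0\right)} - 28\right) \left(-136\right) = \left(\frac{1}{2} \frac{1}{-20} \cdot 4 - 28\right) \left(-136\right) = \left(\frac{1}{2} \left(- \frac{1}{20}\right) 4 - 28\right) \left(-136\right) = \left(- \frac{1}{10} - 28\right) \left(-136\right) = \left(- \frac{281}{10}\right) \left(-136\right) = \frac{19108}{5}$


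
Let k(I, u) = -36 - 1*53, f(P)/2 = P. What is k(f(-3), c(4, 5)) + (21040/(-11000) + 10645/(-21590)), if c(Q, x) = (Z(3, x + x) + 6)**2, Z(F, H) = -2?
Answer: -108539793/1187450 ≈ -91.406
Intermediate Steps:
f(P) = 2*P
c(Q, x) = 16 (c(Q, x) = (-2 + 6)**2 = 4**2 = 16)
k(I, u) = -89 (k(I, u) = -36 - 53 = -89)
k(f(-3), c(4, 5)) + (21040/(-11000) + 10645/(-21590)) = -89 + (21040/(-11000) + 10645/(-21590)) = -89 + (21040*(-1/11000) + 10645*(-1/21590)) = -89 + (-526/275 - 2129/4318) = -89 - 2856743/1187450 = -108539793/1187450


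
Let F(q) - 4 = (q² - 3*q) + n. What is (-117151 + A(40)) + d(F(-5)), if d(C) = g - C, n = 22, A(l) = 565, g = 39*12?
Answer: -116184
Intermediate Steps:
g = 468
F(q) = 26 + q² - 3*q (F(q) = 4 + ((q² - 3*q) + 22) = 4 + (22 + q² - 3*q) = 26 + q² - 3*q)
d(C) = 468 - C
(-117151 + A(40)) + d(F(-5)) = (-117151 + 565) + (468 - (26 + (-5)² - 3*(-5))) = -116586 + (468 - (26 + 25 + 15)) = -116586 + (468 - 1*66) = -116586 + (468 - 66) = -116586 + 402 = -116184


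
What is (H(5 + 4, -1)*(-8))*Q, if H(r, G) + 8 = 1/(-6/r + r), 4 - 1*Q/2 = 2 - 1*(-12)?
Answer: -6304/5 ≈ -1260.8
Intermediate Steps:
Q = -20 (Q = 8 - 2*(2 - 1*(-12)) = 8 - 2*(2 + 12) = 8 - 2*14 = 8 - 28 = -20)
H(r, G) = -8 + 1/(r - 6/r) (H(r, G) = -8 + 1/(-6/r + r) = -8 + 1/(r - 6/r))
(H(5 + 4, -1)*(-8))*Q = (((48 + (5 + 4) - 8*(5 + 4)²)/(-6 + (5 + 4)²))*(-8))*(-20) = (((48 + 9 - 8*9²)/(-6 + 9²))*(-8))*(-20) = (((48 + 9 - 8*81)/(-6 + 81))*(-8))*(-20) = (((48 + 9 - 648)/75)*(-8))*(-20) = (((1/75)*(-591))*(-8))*(-20) = -197/25*(-8)*(-20) = (1576/25)*(-20) = -6304/5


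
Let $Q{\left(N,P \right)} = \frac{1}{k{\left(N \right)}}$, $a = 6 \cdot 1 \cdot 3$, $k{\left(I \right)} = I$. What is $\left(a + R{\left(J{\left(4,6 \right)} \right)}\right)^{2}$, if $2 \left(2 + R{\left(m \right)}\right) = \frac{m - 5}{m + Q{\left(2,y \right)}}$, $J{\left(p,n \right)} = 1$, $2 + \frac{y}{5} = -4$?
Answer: $\frac{1936}{9} \approx 215.11$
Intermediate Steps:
$y = -30$ ($y = -10 + 5 \left(-4\right) = -10 - 20 = -30$)
$a = 18$ ($a = 6 \cdot 3 = 18$)
$Q{\left(N,P \right)} = \frac{1}{N}$
$R{\left(m \right)} = -2 + \frac{-5 + m}{2 \left(\frac{1}{2} + m\right)}$ ($R{\left(m \right)} = -2 + \frac{\left(m - 5\right) \frac{1}{m + \frac{1}{2}}}{2} = -2 + \frac{\left(-5 + m\right) \frac{1}{m + \frac{1}{2}}}{2} = -2 + \frac{\left(-5 + m\right) \frac{1}{\frac{1}{2} + m}}{2} = -2 + \frac{\frac{1}{\frac{1}{2} + m} \left(-5 + m\right)}{2} = -2 + \frac{-5 + m}{2 \left(\frac{1}{2} + m\right)}$)
$\left(a + R{\left(J{\left(4,6 \right)} \right)}\right)^{2} = \left(18 + \frac{-7 - 3}{1 + 2 \cdot 1}\right)^{2} = \left(18 + \frac{-7 - 3}{1 + 2}\right)^{2} = \left(18 + \frac{1}{3} \left(-10\right)\right)^{2} = \left(18 - \frac{10}{3}\right)^{2} = \left(\frac{44}{3}\right)^{2} = \frac{1936}{9}$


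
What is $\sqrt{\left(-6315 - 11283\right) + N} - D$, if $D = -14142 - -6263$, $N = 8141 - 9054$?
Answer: $7879 + i \sqrt{18511} \approx 7879.0 + 136.06 i$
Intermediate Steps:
$N = -913$ ($N = 8141 - 9054 = -913$)
$D = -7879$ ($D = -14142 + 6263 = -7879$)
$\sqrt{\left(-6315 - 11283\right) + N} - D = \sqrt{\left(-6315 - 11283\right) - 913} - -7879 = \sqrt{\left(-6315 - 11283\right) - 913} + 7879 = \sqrt{-17598 - 913} + 7879 = \sqrt{-18511} + 7879 = i \sqrt{18511} + 7879 = 7879 + i \sqrt{18511}$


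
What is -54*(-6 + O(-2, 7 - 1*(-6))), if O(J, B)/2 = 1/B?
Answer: 4104/13 ≈ 315.69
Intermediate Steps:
O(J, B) = 2/B
-54*(-6 + O(-2, 7 - 1*(-6))) = -54*(-6 + 2/(7 - 1*(-6))) = -54*(-6 + 2/(7 + 6)) = -54*(-6 + 2/13) = -54*(-76/13) = 4104/13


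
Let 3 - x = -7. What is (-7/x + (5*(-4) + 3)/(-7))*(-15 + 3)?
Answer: -726/35 ≈ -20.743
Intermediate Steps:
x = 10 (x = 3 - 1*(-7) = 3 + 7 = 10)
(-7/x + (5*(-4) + 3)/(-7))*(-15 + 3) = (-7/10 + (5*(-4) + 3)/(-7))*(-15 + 3) = (-7*⅒ + (-20 + 3)*(-⅐))*(-12) = (-7/10 - 17*(-⅐))*(-12) = (-7/10 + 17/7)*(-12) = (121/70)*(-12) = -726/35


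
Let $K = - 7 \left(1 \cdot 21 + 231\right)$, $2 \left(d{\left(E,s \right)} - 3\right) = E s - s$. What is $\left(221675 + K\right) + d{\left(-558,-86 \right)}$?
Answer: $243951$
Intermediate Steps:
$d{\left(E,s \right)} = 3 - \frac{s}{2} + \frac{E s}{2}$ ($d{\left(E,s \right)} = 3 + \frac{E s - s}{2} = 3 + \frac{- s + E s}{2} = 3 + \left(- \frac{s}{2} + \frac{E s}{2}\right) = 3 - \frac{s}{2} + \frac{E s}{2}$)
$K = -1764$ ($K = - 7 \left(21 + 231\right) = \left(-7\right) 252 = -1764$)
$\left(221675 + K\right) + d{\left(-558,-86 \right)} = \left(221675 - 1764\right) + \left(3 - -43 + \frac{1}{2} \left(-558\right) \left(-86\right)\right) = 219911 + \left(3 + 43 + 23994\right) = 219911 + 24040 = 243951$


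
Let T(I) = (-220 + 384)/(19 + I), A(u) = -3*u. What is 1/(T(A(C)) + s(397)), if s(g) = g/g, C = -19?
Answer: 19/60 ≈ 0.31667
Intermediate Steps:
s(g) = 1
T(I) = 164/(19 + I)
1/(T(A(C)) + s(397)) = 1/(164/(19 - 3*(-19)) + 1) = 1/(164/(19 + 57) + 1) = 1/(164/76 + 1) = 1/(164*(1/76) + 1) = 1/(41/19 + 1) = 1/(60/19) = 19/60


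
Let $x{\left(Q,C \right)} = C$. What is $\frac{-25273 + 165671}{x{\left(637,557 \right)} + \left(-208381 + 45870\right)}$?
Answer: $- \frac{70199}{80977} \approx -0.8669$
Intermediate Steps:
$\frac{-25273 + 165671}{x{\left(637,557 \right)} + \left(-208381 + 45870\right)} = \frac{-25273 + 165671}{557 + \left(-208381 + 45870\right)} = \frac{140398}{557 - 162511} = \frac{140398}{-161954} = 140398 \left(- \frac{1}{161954}\right) = - \frac{70199}{80977}$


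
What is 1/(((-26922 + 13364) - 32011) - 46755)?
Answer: -1/92324 ≈ -1.0831e-5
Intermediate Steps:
1/(((-26922 + 13364) - 32011) - 46755) = 1/((-13558 - 32011) - 46755) = 1/(-45569 - 46755) = 1/(-92324) = -1/92324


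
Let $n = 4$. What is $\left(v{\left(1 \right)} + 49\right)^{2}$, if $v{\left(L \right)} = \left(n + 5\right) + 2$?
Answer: $3600$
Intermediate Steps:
$v{\left(L \right)} = 11$ ($v{\left(L \right)} = \left(4 + 5\right) + 2 = 9 + 2 = 11$)
$\left(v{\left(1 \right)} + 49\right)^{2} = \left(11 + 49\right)^{2} = 60^{2} = 3600$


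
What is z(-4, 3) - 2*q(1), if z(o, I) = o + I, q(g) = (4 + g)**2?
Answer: -51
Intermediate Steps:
z(o, I) = I + o
z(-4, 3) - 2*q(1) = (3 - 4) - 2*(4 + 1)**2 = -1 - 2*5**2 = -1 - 2*25 = -1 - 50 = -51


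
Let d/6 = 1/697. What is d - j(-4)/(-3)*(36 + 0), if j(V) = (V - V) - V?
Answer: 33462/697 ≈ 48.009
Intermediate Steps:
d = 6/697 ≈ 0.0086083
j(V) = -V (j(V) = 0 - V = -V)
d - j(-4)/(-3)*(36 + 0) = 6/697 - -1*(-4)/(-3)*(36 + 0) = 6/697 - 4*(-⅓)*36 = 6/697 - (-4)*36/3 = 6/697 - 1*(-48) = 6/697 + 48 = 33462/697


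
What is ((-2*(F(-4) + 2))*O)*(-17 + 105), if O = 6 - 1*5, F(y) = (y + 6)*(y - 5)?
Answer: 2816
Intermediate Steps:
F(y) = (-5 + y)*(6 + y) (F(y) = (6 + y)*(-5 + y) = (-5 + y)*(6 + y))
O = 1 (O = 6 - 5 = 1)
((-2*(F(-4) + 2))*O)*(-17 + 105) = (-2*((-30 - 4 + (-4)²) + 2)*1)*(-17 + 105) = (-2*((-30 - 4 + 16) + 2)*1)*88 = (-2*(-18 + 2)*1)*88 = (-2*(-16)*1)*88 = (32*1)*88 = 32*88 = 2816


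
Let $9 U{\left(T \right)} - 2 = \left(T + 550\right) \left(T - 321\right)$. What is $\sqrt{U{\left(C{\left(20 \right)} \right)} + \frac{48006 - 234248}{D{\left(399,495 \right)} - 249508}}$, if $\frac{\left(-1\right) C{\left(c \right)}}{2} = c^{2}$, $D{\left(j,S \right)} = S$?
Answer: $\frac{\sqrt{17378136040922902}}{747039} \approx 176.46$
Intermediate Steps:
$C{\left(c \right)} = - 2 c^{2}$
$U{\left(T \right)} = \frac{2}{9} + \frac{\left(-321 + T\right) \left(550 + T\right)}{9}$ ($U{\left(T \right)} = \frac{2}{9} + \frac{\left(T + 550\right) \left(T - 321\right)}{9} = \frac{2}{9} + \frac{\left(550 + T\right) \left(-321 + T\right)}{9} = \frac{2}{9} + \frac{\left(-321 + T\right) \left(550 + T\right)}{9}$)
$\sqrt{U{\left(C{\left(20 \right)} \right)} + \frac{48006 - 234248}{D{\left(399,495 \right)} - 249508}} = \sqrt{\left(- \frac{176548}{9} + \frac{\left(- 2 \cdot 20^{2}\right)^{2}}{9} + \frac{229 \left(- 2 \cdot 20^{2}\right)}{9}\right) + \frac{48006 - 234248}{495 - 249508}} = \sqrt{\left(- \frac{176548}{9} + \frac{\left(\left(-2\right) 400\right)^{2}}{9} + \frac{229 \left(\left(-2\right) 400\right)}{9}\right) - \frac{186242}{-249013}} = \sqrt{\left(- \frac{176548}{9} + \frac{\left(-800\right)^{2}}{9} + \frac{229}{9} \left(-800\right)\right) - - \frac{186242}{249013}} = \sqrt{\left(- \frac{176548}{9} + \frac{1}{9} \cdot 640000 - \frac{183200}{9}\right) + \frac{186242}{249013}} = \sqrt{\left(- \frac{176548}{9} + \frac{640000}{9} - \frac{183200}{9}\right) + \frac{186242}{249013}} = \sqrt{\frac{280252}{9} + \frac{186242}{249013}} = \sqrt{\frac{69788067454}{2241117}} = \frac{\sqrt{17378136040922902}}{747039}$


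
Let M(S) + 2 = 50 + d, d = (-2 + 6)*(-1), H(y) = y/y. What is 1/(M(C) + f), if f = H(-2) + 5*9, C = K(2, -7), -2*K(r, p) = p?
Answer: 1/90 ≈ 0.011111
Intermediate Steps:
K(r, p) = -p/2
H(y) = 1
d = -4 (d = 4*(-1) = -4)
C = 7/2 (C = -½*(-7) = 7/2 ≈ 3.5000)
M(S) = 44 (M(S) = -2 + (50 - 4) = -2 + 46 = 44)
f = 46 (f = 1 + 5*9 = 1 + 45 = 46)
1/(M(C) + f) = 1/(44 + 46) = 1/90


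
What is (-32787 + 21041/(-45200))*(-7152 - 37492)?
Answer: 16540528795001/11300 ≈ 1.4638e+9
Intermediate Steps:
(-32787 + 21041/(-45200))*(-7152 - 37492) = (-32787 + 21041*(-1/45200))*(-44644) = (-32787 - 21041/45200)*(-44644) = -1481993441/45200*(-44644) = 16540528795001/11300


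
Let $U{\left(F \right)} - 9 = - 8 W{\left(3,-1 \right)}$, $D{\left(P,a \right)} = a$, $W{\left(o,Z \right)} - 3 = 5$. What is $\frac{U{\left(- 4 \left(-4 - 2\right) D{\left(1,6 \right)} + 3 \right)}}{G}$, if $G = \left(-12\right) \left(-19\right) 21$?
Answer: $- \frac{55}{4788} \approx -0.011487$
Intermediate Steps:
$W{\left(o,Z \right)} = 8$ ($W{\left(o,Z \right)} = 3 + 5 = 8$)
$U{\left(F \right)} = -55$ ($U{\left(F \right)} = 9 - 64 = -55$)
$G = 4788$ ($G = 228 \cdot 21 = 4788$)
$\frac{U{\left(- 4 \left(-4 - 2\right) D{\left(1,6 \right)} + 3 \right)}}{G} = - \frac{55}{4788}$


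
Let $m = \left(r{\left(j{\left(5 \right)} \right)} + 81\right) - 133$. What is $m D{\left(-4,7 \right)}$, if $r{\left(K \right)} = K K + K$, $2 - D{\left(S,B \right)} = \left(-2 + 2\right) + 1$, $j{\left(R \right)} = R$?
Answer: $-22$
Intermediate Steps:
$D{\left(S,B \right)} = 1$ ($D{\left(S,B \right)} = 2 - \left(\left(-2 + 2\right) + 1\right) = 2 - \left(0 + 1\right) = 2 - 1 = 1$)
$r{\left(K \right)} = K + K^{2}$ ($r{\left(K \right)} = K^{2} + K = K + K^{2}$)
$m = -22$ ($m = \left(5 \left(1 + 5\right) + 81\right) - 133 = \left(5 \cdot 6 + 81\right) - 133 = \left(30 + 81\right) - 133 = 111 - 133 = -22$)
$m D{\left(-4,7 \right)} = \left(-22\right) 1 = -22$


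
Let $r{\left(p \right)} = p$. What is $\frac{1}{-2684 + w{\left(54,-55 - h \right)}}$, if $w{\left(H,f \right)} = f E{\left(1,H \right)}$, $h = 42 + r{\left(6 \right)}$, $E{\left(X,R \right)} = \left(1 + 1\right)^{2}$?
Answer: $- \frac{1}{3096} \approx -0.000323$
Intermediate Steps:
$E{\left(X,R \right)} = 4$ ($E{\left(X,R \right)} = 2^{2} = 4$)
$h = 48$ ($h = 42 + 6 = 48$)
$w{\left(H,f \right)} = 4 f$ ($w{\left(H,f \right)} = f 4 = 4 f$)
$\frac{1}{-2684 + w{\left(54,-55 - h \right)}} = \frac{1}{-2684 + 4 \left(-55 - 48\right)} = \frac{1}{-2684 + 4 \left(-103\right)} = \frac{1}{-2684 - 412} = \frac{1}{-3096} = - \frac{1}{3096}$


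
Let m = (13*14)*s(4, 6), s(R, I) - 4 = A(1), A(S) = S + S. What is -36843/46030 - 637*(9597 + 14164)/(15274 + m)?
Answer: -3557662588/3843505 ≈ -925.63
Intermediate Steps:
A(S) = 2*S
s(R, I) = 6 (s(R, I) = 4 + 2*1 = 4 + 2 = 6)
m = 1092 (m = (13*14)*6 = 182*6 = 1092)
-36843/46030 - 637*(9597 + 14164)/(15274 + m) = -36843/46030 - 637*(9597 + 14164)/(15274 + 1092) = -36843*1/46030 - 637/(16366/23761) = -36843/46030 - 637/(16366*(1/23761)) = -36843/46030 - 637/16366/23761 = -36843/46030 - 637*23761/16366 = -36843/46030 - 308893/334 = -3557662588/3843505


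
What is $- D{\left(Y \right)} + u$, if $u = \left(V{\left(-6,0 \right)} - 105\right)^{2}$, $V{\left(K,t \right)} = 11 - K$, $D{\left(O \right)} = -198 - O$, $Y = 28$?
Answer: $7970$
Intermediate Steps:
$u = 7744$ ($u = \left(\left(11 - -6\right) - 105\right)^{2} = \left(\left(11 + 6\right) - 105\right)^{2} = \left(17 - 105\right)^{2} = \left(-88\right)^{2} = 7744$)
$- D{\left(Y \right)} + u = - (-198 - 28) + 7744 = \left(-1\right) \left(-226\right) + 7744 = 226 + 7744 = 7970$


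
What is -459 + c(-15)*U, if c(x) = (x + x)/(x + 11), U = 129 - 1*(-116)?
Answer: 2757/2 ≈ 1378.5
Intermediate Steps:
U = 245 (U = 129 + 116 = 245)
c(x) = 2*x/(11 + x) (c(x) = (2*x)/(11 + x) = 2*x/(11 + x))
-459 + c(-15)*U = -459 + (2*(-15)/(11 - 15))*245 = -459 + (2*(-15)/(-4))*245 = -459 + (2*(-15)*(-¼))*245 = -459 + (15/2)*245 = -459 + 3675/2 = 2757/2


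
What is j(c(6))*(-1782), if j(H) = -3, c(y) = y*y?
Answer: 5346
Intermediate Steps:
c(y) = y²
j(c(6))*(-1782) = -3*(-1782) = 5346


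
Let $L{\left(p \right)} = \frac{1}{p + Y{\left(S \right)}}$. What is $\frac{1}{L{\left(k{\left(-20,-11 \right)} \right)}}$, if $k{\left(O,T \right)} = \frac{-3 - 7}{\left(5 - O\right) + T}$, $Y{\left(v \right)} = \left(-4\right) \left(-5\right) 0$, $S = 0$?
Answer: $- \frac{5}{7} \approx -0.71429$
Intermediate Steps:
$Y{\left(v \right)} = 0$ ($Y{\left(v \right)} = 20 \cdot 0 = 0$)
$k{\left(O,T \right)} = - \frac{10}{5 + T - O}$
$L{\left(p \right)} = \frac{1}{p}$ ($L{\left(p \right)} = \frac{1}{p + 0} = \frac{1}{p}$)
$\frac{1}{L{\left(k{\left(-20,-11 \right)} \right)}} = \frac{1}{\frac{1}{10 \frac{1}{-5 - 20 - -11}}} = \frac{1}{\frac{1}{10 \frac{1}{-5 - 20 + 11}}} = \frac{1}{\frac{1}{10 \frac{1}{-14}}} = \frac{1}{\frac{1}{10 \left(- \frac{1}{14}\right)}} = \frac{1}{\frac{1}{- \frac{5}{7}}} = \frac{1}{- \frac{7}{5}} = - \frac{5}{7}$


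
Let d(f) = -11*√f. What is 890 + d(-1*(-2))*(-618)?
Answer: 890 + 6798*√2 ≈ 10504.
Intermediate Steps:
890 + d(-1*(-2))*(-618) = 890 - 11*√2*(-618) = 890 + 6798*√2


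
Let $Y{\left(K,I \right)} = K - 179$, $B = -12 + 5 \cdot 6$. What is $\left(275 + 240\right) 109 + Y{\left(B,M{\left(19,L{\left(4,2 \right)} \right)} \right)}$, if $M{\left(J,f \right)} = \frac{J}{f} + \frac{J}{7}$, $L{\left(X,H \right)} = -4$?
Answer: $55974$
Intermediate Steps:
$M{\left(J,f \right)} = \frac{J}{7} + \frac{J}{f}$ ($M{\left(J,f \right)} = \frac{J}{f} + J \frac{1}{7} = \frac{J}{f} + \frac{J}{7} = \frac{J}{7} + \frac{J}{f}$)
$B = 18$ ($B = -12 + 30 = 18$)
$Y{\left(K,I \right)} = -179 + K$ ($Y{\left(K,I \right)} = K - 179 = -179 + K$)
$\left(275 + 240\right) 109 + Y{\left(B,M{\left(19,L{\left(4,2 \right)} \right)} \right)} = \left(275 + 240\right) 109 + \left(-179 + 18\right) = 515 \cdot 109 - 161 = 56135 - 161 = 55974$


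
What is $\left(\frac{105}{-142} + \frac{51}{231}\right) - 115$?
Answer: $- \frac{1263081}{10934} \approx -115.52$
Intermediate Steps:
$\left(\frac{105}{-142} + \frac{51}{231}\right) - 115 = \left(105 \left(- \frac{1}{142}\right) + 51 \cdot \frac{1}{231}\right) - 115 = \left(- \frac{105}{142} + \frac{17}{77}\right) - 115 = - \frac{5671}{10934} - 115 = - \frac{1263081}{10934}$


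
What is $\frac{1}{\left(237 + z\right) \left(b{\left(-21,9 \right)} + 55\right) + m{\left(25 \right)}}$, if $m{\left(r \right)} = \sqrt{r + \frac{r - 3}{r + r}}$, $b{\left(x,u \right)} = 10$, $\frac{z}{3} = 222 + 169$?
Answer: $\frac{381875}{34998843644} - \frac{5 \sqrt{159}}{104996530932} \approx 1.091 \cdot 10^{-5}$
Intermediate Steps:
$z = 1173$ ($z = 3 \left(222 + 169\right) = 3 \cdot 391 = 1173$)
$m{\left(r \right)} = \sqrt{r + \frac{-3 + r}{2 r}}$
$\frac{1}{\left(237 + z\right) \left(b{\left(-21,9 \right)} + 55\right) + m{\left(25 \right)}} = \frac{1}{\left(237 + 1173\right) \left(10 + 55\right) + \frac{\sqrt{2 - \frac{6}{25} + 4 \cdot 25}}{2}} = \frac{1}{1410 \cdot 65 + \frac{\sqrt{2 - \frac{6}{25} + 100}}{2}} = \frac{1}{91650 + \frac{\sqrt{2 - \frac{6}{25} + 100}}{2}} = \frac{1}{91650 + \frac{\sqrt{\frac{2544}{25}}}{2}} = \frac{1}{91650 + \frac{\frac{4}{5} \sqrt{159}}{2}} = \frac{1}{91650 + \frac{2 \sqrt{159}}{5}}$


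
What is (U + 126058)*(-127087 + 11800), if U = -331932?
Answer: 23734595838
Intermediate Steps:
(U + 126058)*(-127087 + 11800) = (-331932 + 126058)*(-127087 + 11800) = -205874*(-115287) = 23734595838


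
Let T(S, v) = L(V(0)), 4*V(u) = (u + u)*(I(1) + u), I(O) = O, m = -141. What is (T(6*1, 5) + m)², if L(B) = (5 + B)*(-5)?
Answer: 27556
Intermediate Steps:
V(u) = u*(1 + u)/2 (V(u) = ((u + u)*(1 + u))/4 = ((2*u)*(1 + u))/4 = (2*u*(1 + u))/4 = u*(1 + u)/2)
L(B) = -25 - 5*B
T(S, v) = -25 (T(S, v) = -25 - 5*0*(1 + 0)/2 = -25 - 5*0/2 = -25 - 5*0 = -25 + 0 = -25)
(T(6*1, 5) + m)² = (-25 - 141)² = (-166)² = 27556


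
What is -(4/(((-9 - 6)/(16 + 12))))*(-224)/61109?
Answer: -25088/916635 ≈ -0.027370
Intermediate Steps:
-(4/(((-9 - 6)/(16 + 12))))*(-224)/61109 = -(4/((-15/28)))*(-224)/61109 = -(4/((-15*1/28)))*(-224)/61109 = -(4/(-15/28))*(-224)/61109 = -(4*(-28/15))*(-224)/61109 = -(-112/15*(-224))/61109 = -25088/(15*61109) = -1*25088/916635 = -25088/916635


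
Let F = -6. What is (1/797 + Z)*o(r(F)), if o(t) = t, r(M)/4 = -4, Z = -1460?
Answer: 18617904/797 ≈ 23360.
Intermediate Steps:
r(M) = -16 (r(M) = 4*(-4) = -16)
(1/797 + Z)*o(r(F)) = (1/797 - 1460)*(-16) = -1163619/797*(-16) = 18617904/797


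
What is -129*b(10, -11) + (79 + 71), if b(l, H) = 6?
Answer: -624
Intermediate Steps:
-129*b(10, -11) + (79 + 71) = -129*6 + (79 + 71) = -774 + 150 = -624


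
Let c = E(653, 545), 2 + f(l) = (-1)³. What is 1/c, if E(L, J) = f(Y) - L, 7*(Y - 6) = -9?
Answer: -1/656 ≈ -0.0015244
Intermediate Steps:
Y = 33/7 (Y = 6 + (⅐)*(-9) = 6 - 9/7 = 33/7 ≈ 4.7143)
f(l) = -3 (f(l) = -2 + (-1)³ = -2 - 1 = -3)
E(L, J) = -3 - L
c = -656 (c = -3 - 1*653 = -3 - 653 = -656)
1/c = 1/(-656) = -1/656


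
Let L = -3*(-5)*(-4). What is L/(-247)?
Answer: 60/247 ≈ 0.24291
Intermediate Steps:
L = -60 (L = 15*(-4) = -60)
L/(-247) = -60/(-247) = -60*(-1/247) = 60/247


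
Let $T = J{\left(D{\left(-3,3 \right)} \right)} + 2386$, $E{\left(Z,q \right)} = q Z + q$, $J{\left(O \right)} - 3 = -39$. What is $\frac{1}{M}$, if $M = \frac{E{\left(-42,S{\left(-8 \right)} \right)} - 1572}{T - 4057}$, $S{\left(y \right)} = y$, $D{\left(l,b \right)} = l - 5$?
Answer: $\frac{1707}{1244} \approx 1.3722$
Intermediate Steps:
$D{\left(l,b \right)} = -5 + l$
$J{\left(O \right)} = -36$ ($J{\left(O \right)} = 3 - 39 = -36$)
$E{\left(Z,q \right)} = q + Z q$ ($E{\left(Z,q \right)} = Z q + q = q + Z q$)
$T = 2350$ ($T = -36 + 2386 = 2350$)
$M = \frac{1244}{1707}$ ($M = \frac{- 8 \left(1 - 42\right) - 1572}{2350 - 4057} = \frac{\left(-8\right) \left(-41\right) - 1572}{-1707} = \left(328 - 1572\right) \left(- \frac{1}{1707}\right) = \left(-1244\right) \left(- \frac{1}{1707}\right) = \frac{1244}{1707} \approx 0.72876$)
$\frac{1}{M} = \frac{1}{\frac{1244}{1707}} = \frac{1707}{1244}$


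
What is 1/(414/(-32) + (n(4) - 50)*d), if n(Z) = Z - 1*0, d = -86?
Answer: 16/63089 ≈ 0.00025361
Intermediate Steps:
n(Z) = Z (n(Z) = Z + 0 = Z)
1/(414/(-32) + (n(4) - 50)*d) = 1/(414/(-32) + (4 - 50)*(-86)) = 1/(414*(-1/32) - 46*(-86)) = 1/(-207/16 + 3956) = 1/(63089/16) = 16/63089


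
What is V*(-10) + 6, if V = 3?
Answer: -24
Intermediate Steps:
V*(-10) + 6 = 3*(-10) + 6 = -30 + 6 = -24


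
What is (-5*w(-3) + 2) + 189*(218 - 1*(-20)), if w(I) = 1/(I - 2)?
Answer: 44985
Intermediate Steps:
w(I) = 1/(-2 + I)
(-5*w(-3) + 2) + 189*(218 - 1*(-20)) = (-5/(-2 - 3) + 2) + 189*(218 - 1*(-20)) = (-5/(-5) + 2) + 189*(218 + 20) = (-5*(-⅕) + 2) + 189*238 = (1 + 2) + 44982 = 3 + 44982 = 44985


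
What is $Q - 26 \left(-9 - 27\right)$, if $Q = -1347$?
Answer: $-411$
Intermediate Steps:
$Q - 26 \left(-9 - 27\right) = -1347 - 26 \left(-9 - 27\right) = -1347 - -936 = -1347 + 936 = -411$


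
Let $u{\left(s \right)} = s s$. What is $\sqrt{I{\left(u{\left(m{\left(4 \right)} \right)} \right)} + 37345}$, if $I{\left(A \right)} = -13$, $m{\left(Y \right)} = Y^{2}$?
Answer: $6 \sqrt{1037} \approx 193.21$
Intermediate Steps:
$u{\left(s \right)} = s^{2}$
$\sqrt{I{\left(u{\left(m{\left(4 \right)} \right)} \right)} + 37345} = \sqrt{-13 + 37345} = \sqrt{37332} = 6 \sqrt{1037}$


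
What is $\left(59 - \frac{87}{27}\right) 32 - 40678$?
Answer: $- \frac{350038}{9} \approx -38893.0$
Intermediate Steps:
$\left(59 - \frac{87}{27}\right) 32 - 40678 = \left(59 - \frac{29}{9}\right) 32 - 40678 = \frac{502}{9} \cdot 32 - 40678 = \frac{16064}{9} - 40678 = - \frac{350038}{9}$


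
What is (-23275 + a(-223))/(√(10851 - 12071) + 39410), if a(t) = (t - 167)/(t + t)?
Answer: -10227151165/17317614918 + 519013*I*√305/17317614918 ≈ -0.59056 + 0.00052341*I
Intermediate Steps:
a(t) = (-167 + t)/(2*t) (a(t) = (-167 + t)/((2*t)) = (-167 + t)*(1/(2*t)) = (-167 + t)/(2*t))
(-23275 + a(-223))/(√(10851 - 12071) + 39410) = (-23275 + (½)*(-167 - 223)/(-223))/(√(10851 - 12071) + 39410) = (-23275 + (½)*(-1/223)*(-390))/(√(-1220) + 39410) = (-23275 + 195/223)/(2*I*√305 + 39410) = -5190130/(223*(39410 + 2*I*√305))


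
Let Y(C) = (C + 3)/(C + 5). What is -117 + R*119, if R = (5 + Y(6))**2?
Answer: 473267/121 ≈ 3911.3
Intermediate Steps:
Y(C) = (3 + C)/(5 + C)
R = 4096/121 (R = (5 + (3 + 6)/(5 + 6))**2 = (5 + 9/11)**2 = (64/11)**2 = 4096/121 ≈ 33.851)
-117 + R*119 = -117 + (4096/121)*119 = -117 + 487424/121 = 473267/121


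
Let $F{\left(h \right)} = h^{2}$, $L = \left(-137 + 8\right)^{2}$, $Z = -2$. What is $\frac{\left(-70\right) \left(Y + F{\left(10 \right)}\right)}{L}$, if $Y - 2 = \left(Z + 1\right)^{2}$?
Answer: $- \frac{7210}{16641} \approx -0.43327$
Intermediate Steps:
$Y = 3$ ($Y = 2 + \left(-2 + 1\right)^{2} = 2 + \left(-1\right)^{2} = 2 + 1 = 3$)
$L = 16641$ ($L = \left(-129\right)^{2} = 16641$)
$\frac{\left(-70\right) \left(Y + F{\left(10 \right)}\right)}{L} = \frac{\left(-70\right) \left(3 + 10^{2}\right)}{16641} = - 70 \left(3 + 100\right) \frac{1}{16641} = \left(-70\right) 103 \cdot \frac{1}{16641} = \left(-7210\right) \frac{1}{16641} = - \frac{7210}{16641}$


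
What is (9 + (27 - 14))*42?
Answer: 924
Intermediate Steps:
(9 + (27 - 14))*42 = (9 + 13)*42 = 22*42 = 924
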